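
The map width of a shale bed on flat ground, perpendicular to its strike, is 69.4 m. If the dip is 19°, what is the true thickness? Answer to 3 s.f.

True thickness t = w · sin(dip) = 69.4 × sin 19°
t = 69.4 × 0.3256 = 22.594 m

22.6 m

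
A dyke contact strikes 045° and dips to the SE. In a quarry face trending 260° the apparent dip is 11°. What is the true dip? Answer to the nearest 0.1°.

β = acute angle between strike 045° and section 260° = 35°.
tan δ = tan α / sin β = tan 11° / sin 35° = 0.1944 / 0.5736 = 0.3389
δ = arctan(0.3389) = 18.72°

18.7°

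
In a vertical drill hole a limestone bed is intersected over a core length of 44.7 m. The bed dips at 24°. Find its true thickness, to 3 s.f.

True thickness t = h · cos(dip) = 44.7 × cos 24°
t = 44.7 × 0.9135 = 40.835 m

40.8 m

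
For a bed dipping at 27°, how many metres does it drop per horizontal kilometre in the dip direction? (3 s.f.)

510 m

drop per km = 1000 × tan 27° = 1000 × 0.5095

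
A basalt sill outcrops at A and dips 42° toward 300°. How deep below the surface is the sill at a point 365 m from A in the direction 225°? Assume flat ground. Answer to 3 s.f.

85.1 m

The hole lies 75° from the dip direction, so the down-dip offset is 365 × cos 75° = 94.47 m.
Depth = down-dip offset × tan(dip) = 94.47 × tan 42° = 94.47 × 0.9004
Depth = 85.06 m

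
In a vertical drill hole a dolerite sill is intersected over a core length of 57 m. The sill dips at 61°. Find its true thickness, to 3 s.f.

27.6 m

True thickness t = h · cos(dip) = 57 × cos 61°
t = 57 × 0.4848 = 27.634 m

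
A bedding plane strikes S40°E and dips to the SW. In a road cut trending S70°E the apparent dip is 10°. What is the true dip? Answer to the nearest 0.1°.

19.4°

The section is 30° from the strike.
tan δ = tan α / sin β = tan 10° / sin 30° = 0.1763 / 0.5000 = 0.3527
δ = arctan(0.3527) = 19.43°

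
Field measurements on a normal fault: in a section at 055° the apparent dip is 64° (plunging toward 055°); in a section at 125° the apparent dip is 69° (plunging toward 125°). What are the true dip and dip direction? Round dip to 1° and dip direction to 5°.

true dip 71°, dip direction 100°

Each apparent-dip line lies in the plane. As unit vectors (x east, y north, z up), v₁ plunges 64°→055° and v₂ plunges 69°→125°.
The plane normal is n = v₁ × v₂ ∝ (0.419, -0.071, 0.148).
Dip δ = arctan(|n_h|/n_z) = arctan(0.426/0.148) = 70.9°.
Dip direction = azimuth of (n_x, n_y) = atan2(0.419, -0.071) = 100°.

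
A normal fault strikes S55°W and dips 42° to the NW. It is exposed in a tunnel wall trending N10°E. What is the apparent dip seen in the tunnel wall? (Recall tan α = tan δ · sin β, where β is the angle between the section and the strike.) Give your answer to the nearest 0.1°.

32.5°

The strike is S55°W and the section trends N10°E; the acute angle between them is β = 45°.
tan(apparent dip) = tan 42° · sin 45° = 0.6367
α = arctan(0.6367) = 32.48°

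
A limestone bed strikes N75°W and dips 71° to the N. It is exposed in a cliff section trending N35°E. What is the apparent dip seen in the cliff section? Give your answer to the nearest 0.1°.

The strike is N75°W and the section trends N35°E; the acute angle between them is β = 70°.
tan α = tan 71° × sin 70° = 2.9042 × 0.9397 = 2.7291
α = arctan(2.7291) = 69.88°

69.9°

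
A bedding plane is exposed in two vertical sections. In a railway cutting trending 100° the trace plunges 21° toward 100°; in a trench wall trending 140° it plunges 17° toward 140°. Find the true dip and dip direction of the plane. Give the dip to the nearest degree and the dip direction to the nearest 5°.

true dip 21°, dip direction 105°

Each apparent-dip line lies in the plane. As unit vectors (x east, y north, z up), v₁ plunges 21°→100° and v₂ plunges 17°→140°.
n = v₁ × v₂ = (0.215, -0.049, 0.574) (taken with n_z > 0).
True dip = arccos(n_z / |n|) = arccos(0.9334) = 21.0°.
The horizontal component of n points toward azimuth atan2(n_x, n_y) = 103°, the dip direction.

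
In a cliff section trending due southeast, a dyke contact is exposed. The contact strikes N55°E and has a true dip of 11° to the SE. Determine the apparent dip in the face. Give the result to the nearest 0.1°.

10.8°

The strike is N55°E and the section trends due southeast; the acute angle between them is β = 80°.
tan α = tan 11° × sin 80° = 0.1944 × 0.9848 = 0.1914
α = arctan(0.1914) = 10.84°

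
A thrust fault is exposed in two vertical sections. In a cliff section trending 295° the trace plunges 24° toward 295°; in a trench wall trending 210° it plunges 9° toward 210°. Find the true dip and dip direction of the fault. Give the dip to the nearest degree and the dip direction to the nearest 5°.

Represent each trace as a vector plunging at its apparent dip toward its trend (east-north-up frame): v₁ = (-0.828, 0.386, -0.407), v₂ = (-0.494, -0.855, -0.156).
The plane normal is n = v₁ × v₂ ∝ (-0.408, 0.071, 0.899).
tan δ = √(n_x²+n_y²)/n_z = 0.414/0.899, so δ = 24.8°.
Dip direction = azimuth of (n_x, n_y) = atan2(-0.408, 0.071) = 280°.

true dip 25°, dip direction 280°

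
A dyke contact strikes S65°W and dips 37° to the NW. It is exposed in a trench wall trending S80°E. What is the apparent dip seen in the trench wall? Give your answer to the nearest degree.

The section lies 35° from the strike.
tan α = tan 37° × sin 35° = 0.7536 × 0.5736 = 0.4322
α = arctan(0.4322) = 23.38°

23°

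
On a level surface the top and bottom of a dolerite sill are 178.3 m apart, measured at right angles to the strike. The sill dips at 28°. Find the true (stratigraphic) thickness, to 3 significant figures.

83.7 m

True thickness t = w · sin(dip) = 178.3 × sin 28°
t = 178.3 × 0.4695 = 83.707 m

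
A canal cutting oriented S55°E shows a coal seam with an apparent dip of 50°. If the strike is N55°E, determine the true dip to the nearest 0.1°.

The section is 70° from the strike.
tan(true dip) = tan 50° / sin 70° = 1.2682
true dip = arctan 1.2682 = 51.74°

51.7°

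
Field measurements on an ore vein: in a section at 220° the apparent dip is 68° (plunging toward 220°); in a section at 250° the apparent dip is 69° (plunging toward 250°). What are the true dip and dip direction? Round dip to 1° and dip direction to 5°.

true dip 69°, dip direction 240°

Each apparent-dip line lies in the plane. As unit vectors (x east, y north, z up), v₁ plunges 68°→220° and v₂ plunges 69°→250°.
n = v₁ × v₂ = (-0.154, -0.087, 0.067) (taken with n_z > 0).
True dip = arccos(n_z / |n|) = arccos(0.3540) = 69.3°.
Dip direction = atan2(-0.154, -0.087) = 240° (azimuth of n's horizontal projection).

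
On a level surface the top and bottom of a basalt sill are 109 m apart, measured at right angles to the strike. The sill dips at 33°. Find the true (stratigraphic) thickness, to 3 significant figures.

True thickness t = w · sin(dip) = 109 × sin 33°
t = 109 × 0.5446 = 59.366 m

59.4 m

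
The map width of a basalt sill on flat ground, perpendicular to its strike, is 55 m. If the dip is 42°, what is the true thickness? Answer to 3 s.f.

True thickness t = w · sin(dip) = 55 × sin 42°
t = 55 × 0.6691 = 36.802 m

36.8 m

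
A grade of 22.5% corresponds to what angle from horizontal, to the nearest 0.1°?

12.7°

tan θ = 22.5/100 = 0.2250
θ = arctan(0.2250) = 12.68°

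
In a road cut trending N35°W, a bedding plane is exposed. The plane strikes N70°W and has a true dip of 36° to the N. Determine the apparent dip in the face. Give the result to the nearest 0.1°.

22.6°

Angle between strike (N70°W) and section (N35°W): β = 35°.
tan(apparent dip) = tan 36° · sin 35° = 0.4167
α = arctan(0.4167) = 22.62°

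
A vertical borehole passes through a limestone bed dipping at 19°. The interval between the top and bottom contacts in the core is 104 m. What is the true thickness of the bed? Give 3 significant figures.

True thickness t = h · cos(dip) = 104 × cos 19°
t = 104 × 0.9455 = 98.334 m

98.3 m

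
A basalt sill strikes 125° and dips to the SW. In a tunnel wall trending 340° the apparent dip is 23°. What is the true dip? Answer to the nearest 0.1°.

β = acute angle between strike 125° and section 340° = 35°.
tan δ = tan α / sin β = tan 23° / sin 35° = 0.4245 / 0.5736 = 0.7400
true dip = arctan 0.7400 = 36.50°

36.5°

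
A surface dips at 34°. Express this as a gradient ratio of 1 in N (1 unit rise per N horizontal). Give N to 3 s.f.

1 in 1.48

1 : N means tan θ = 1/N, so N = 1/tan 34° = 1/0.6745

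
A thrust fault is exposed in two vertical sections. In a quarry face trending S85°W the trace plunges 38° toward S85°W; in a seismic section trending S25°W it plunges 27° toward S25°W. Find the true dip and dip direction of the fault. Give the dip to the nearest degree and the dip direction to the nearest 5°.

true dip 38°, dip direction 255°

The two traces are lines in the plane: v₁ = (sin 265°·cos 38°, cos 265°·cos 38°, −sin 38°), v₂ = (sin 205°·cos 27°, cos 205°·cos 27°, −sin 27°).
The plane normal is n = v₁ × v₂ ∝ (-0.466, -0.125, 0.608).
tan δ = √(n_x²+n_y²)/n_z = 0.482/0.608, so δ = 38.4°.
Dip direction = azimuth of (n_x, n_y) = atan2(-0.466, -0.125) = 255°.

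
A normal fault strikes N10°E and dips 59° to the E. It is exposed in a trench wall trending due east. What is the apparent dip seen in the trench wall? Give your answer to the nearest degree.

The section lies 80° from the strike.
tan(apparent dip) = tan 59° · sin 80° = 1.6390
α = arctan(1.6390) = 58.61°

59°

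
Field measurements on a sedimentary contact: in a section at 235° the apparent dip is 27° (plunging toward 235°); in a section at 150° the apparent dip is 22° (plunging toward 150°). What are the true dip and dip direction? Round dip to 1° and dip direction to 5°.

The two traces are lines in the plane: v₁ = (sin 235°·cos 27°, cos 235°·cos 27°, −sin 27°), v₂ = (sin 150°·cos 22°, cos 150°·cos 22°, −sin 22°).
Cross product v₁ × v₂ gives the pole to the plane: n ∝ (-0.173, -0.484, 0.823).
True dip = arccos(n_z / |n|) = arccos(0.8482) = 32.0°.
The horizontal component of n points toward azimuth atan2(n_x, n_y) = 200°, the dip direction.

true dip 32°, dip direction 200°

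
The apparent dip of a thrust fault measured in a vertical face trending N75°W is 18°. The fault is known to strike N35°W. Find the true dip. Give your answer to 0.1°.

26.8°

The section is 40° from the strike.
tan(true dip) = tan 18° / sin 40° = 0.5055
true dip = arctan 0.5055 = 26.82°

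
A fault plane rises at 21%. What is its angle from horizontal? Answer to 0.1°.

11.9°

tan θ = 21/100 = 0.2100
θ = arctan(0.2100) = 11.86°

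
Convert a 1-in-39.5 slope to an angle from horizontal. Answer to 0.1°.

tan θ = 1/39.5 = 0.0253
θ = arctan(0.0253) = 1.45°

1.5°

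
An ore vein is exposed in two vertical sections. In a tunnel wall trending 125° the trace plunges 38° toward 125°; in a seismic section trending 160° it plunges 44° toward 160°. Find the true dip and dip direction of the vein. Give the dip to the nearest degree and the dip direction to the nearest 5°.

true dip 44°, dip direction 160°

Each apparent-dip line lies in the plane. As unit vectors (x east, y north, z up), v₁ plunges 38°→125° and v₂ plunges 44°→160°.
Cross product v₁ × v₂ gives the pole to the plane: n ∝ (0.102, -0.297, 0.325).
True dip = arccos(n_z / |n|) = arccos(0.7193) = 44.0°.
The horizontal component of n points toward azimuth atan2(n_x, n_y) = 161°, the dip direction.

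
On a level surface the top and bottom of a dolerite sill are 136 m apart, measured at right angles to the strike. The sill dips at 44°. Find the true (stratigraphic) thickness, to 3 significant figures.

True thickness t = w · sin(dip) = 136 × sin 44°
t = 136 × 0.6947 = 94.474 m

94.5 m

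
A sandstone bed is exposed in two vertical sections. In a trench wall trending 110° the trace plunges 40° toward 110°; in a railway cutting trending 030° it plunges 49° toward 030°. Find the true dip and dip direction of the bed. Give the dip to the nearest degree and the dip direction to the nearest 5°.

Represent each trace as a vector plunging at its apparent dip toward its trend (east-north-up frame): v₁ = (0.720, -0.262, -0.643), v₂ = (0.328, 0.568, -0.755).
Cross product v₁ × v₂ gives the pole to the plane: n ∝ (0.563, 0.332, 0.495).
True dip = arccos(n_z / |n|) = arccos(0.6036) = 52.9°.
Dip direction = atan2(0.563, 0.332) = 59° (azimuth of n's horizontal projection).

true dip 53°, dip direction 060°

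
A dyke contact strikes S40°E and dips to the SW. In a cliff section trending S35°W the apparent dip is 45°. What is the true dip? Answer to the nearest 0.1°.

β = acute angle between strike S40°E and section S35°W = 75°.
tan δ = tan α / sin β = tan 45° / sin 75° = 1.0000 / 0.9659 = 1.0353
true dip = arctan 1.0353 = 45.99°

46.0°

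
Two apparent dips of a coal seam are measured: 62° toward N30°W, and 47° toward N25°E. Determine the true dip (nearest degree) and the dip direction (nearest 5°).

Represent each trace as a vector plunging at its apparent dip toward its trend (east-north-up frame): v₁ = (-0.235, 0.407, -0.883), v₂ = (0.288, 0.618, -0.731).
The plane normal is n = v₁ × v₂ ∝ (-0.248, 0.426, 0.262).
True dip = arccos(n_z / |n|) = arccos(0.4695) = 62.0°.
Dip direction = azimuth of (n_x, n_y) = atan2(-0.248, 0.426) = 330°.

true dip 62°, dip direction 330°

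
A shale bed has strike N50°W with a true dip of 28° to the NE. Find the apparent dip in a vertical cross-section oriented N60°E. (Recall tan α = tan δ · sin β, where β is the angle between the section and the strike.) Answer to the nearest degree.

27°

Angle between strike (N50°W) and section (N60°E): β = 70°.
tan α = tan 28° × sin 70° = 0.5317 × 0.9397 = 0.4996
α = arctan(0.4996) = 26.55°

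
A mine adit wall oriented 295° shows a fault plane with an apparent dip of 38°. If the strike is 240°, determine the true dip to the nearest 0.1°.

The section is 55° from the strike.
tan(true dip) = tan 38° / sin 55° = 0.9538
true dip = arctan 0.9538 = 43.64°

43.6°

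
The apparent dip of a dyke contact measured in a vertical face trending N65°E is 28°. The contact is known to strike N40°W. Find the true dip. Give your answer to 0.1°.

28.8°

The section is 75° from the strike.
tan(true dip) = tan 28° / sin 75° = 0.5505
δ = arctan(0.5505) = 28.83°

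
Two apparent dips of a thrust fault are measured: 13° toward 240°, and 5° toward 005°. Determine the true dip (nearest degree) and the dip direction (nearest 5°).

true dip 19°, dip direction 290°

Each apparent-dip line lies in the plane. As unit vectors (x east, y north, z up), v₁ plunges 13°→240° and v₂ plunges 5°→005°.
Cross product v₁ × v₂ gives the pole to the plane: n ∝ (-0.266, 0.093, 0.795).
True dip = arccos(n_z / |n|) = arccos(0.9427) = 19.5°.
The horizontal component of n points toward azimuth atan2(n_x, n_y) = 289°, the dip direction.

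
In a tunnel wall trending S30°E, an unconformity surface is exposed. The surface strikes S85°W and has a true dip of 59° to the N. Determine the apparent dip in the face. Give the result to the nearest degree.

The strike is S85°W and the section trends S30°E; the acute angle between them is β = 65°.
tan α = tan 59° × sin 65° = 1.6643 × 0.9063 = 1.5083
α = arctan(1.5083) = 56.46°

56°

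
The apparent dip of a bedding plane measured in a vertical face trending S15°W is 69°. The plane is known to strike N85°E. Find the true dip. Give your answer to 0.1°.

The section is 70° from the strike.
tan δ = tan α / sin β = tan 69° / sin 70° = 2.6051 / 0.9397 = 2.7723
δ = arctan(2.7723) = 70.16°

70.2°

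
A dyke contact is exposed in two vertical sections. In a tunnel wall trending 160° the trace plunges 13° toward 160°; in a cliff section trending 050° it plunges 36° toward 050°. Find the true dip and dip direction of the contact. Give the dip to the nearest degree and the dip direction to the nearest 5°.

Represent each trace as a vector plunging at its apparent dip toward its trend (east-north-up frame): v₁ = (0.333, -0.916, -0.225), v₂ = (0.620, 0.520, -0.588).
Cross product v₁ × v₂ gives the pole to the plane: n ∝ (0.655, 0.056, 0.741).
True dip = arccos(n_z / |n|) = arccos(0.7478) = 41.6°.
Dip direction = azimuth of (n_x, n_y) = atan2(0.655, 0.056) = 85°.

true dip 42°, dip direction 085°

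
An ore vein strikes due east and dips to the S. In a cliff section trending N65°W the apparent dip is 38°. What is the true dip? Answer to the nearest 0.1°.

The section is 25° from the strike.
tan(true dip) = tan 38° / sin 25° = 1.8487
true dip = arctan 1.8487 = 61.59°

61.6°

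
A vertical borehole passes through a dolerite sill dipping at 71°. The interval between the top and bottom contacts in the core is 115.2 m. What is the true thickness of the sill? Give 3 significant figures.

37.5 m

True thickness t = h · cos(dip) = 115.2 × cos 71°
t = 115.2 × 0.3256 = 37.505 m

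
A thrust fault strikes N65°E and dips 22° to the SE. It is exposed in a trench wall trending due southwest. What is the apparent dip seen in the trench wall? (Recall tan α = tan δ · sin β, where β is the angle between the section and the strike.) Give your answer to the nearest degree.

Angle between strike (N65°E) and section (due southwest): β = 20°.
tan(apparent dip) = tan 22° · sin 20° = 0.1382
α = arctan(0.1382) = 7.87°

8°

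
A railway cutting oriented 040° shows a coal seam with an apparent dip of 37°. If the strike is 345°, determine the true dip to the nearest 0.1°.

42.6°

β = acute angle between strike 345° and section 040° = 55°.
tan δ = tan α / sin β = tan 37° / sin 55° = 0.7536 / 0.8192 = 0.9199
true dip = arctan 0.9199 = 42.61°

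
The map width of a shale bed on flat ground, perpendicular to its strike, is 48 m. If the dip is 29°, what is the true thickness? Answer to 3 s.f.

23.3 m

True thickness t = w · sin(dip) = 48 × sin 29°
t = 48 × 0.4848 = 23.271 m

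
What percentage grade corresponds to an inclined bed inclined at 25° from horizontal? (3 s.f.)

46.6%

grade % = 100 × tan 25° = 100 × 0.4663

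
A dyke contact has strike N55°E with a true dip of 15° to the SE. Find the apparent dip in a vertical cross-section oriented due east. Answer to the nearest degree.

9°

Angle between strike (N55°E) and section (due east): β = 35°.
tan α = tan 15° × sin 35° = 0.2679 × 0.5736 = 0.1537
apparent dip = arctan 0.1537 = 8.74°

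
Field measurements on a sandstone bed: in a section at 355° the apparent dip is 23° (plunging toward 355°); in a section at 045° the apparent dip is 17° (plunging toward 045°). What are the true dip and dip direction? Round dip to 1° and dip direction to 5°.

true dip 23°, dip direction 000°

Represent each trace as a vector plunging at its apparent dip toward its trend (east-north-up frame): v₁ = (-0.080, 0.917, -0.391), v₂ = (0.676, 0.676, -0.292).
n = v₁ × v₂ = (0.004, 0.288, 0.674) (taken with n_z > 0).
tan δ = √(n_x²+n_y²)/n_z = 0.288/0.674, so δ = 23.1°.
Dip direction = azimuth of (n_x, n_y) = atan2(0.004, 0.288) = 1°.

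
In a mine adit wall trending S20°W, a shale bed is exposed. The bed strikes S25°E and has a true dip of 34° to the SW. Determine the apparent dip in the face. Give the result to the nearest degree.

The section lies 45° from the strike.
tan(apparent dip) = tan 34° · sin 45° = 0.4769
α = arctan(0.4769) = 25.50°

25°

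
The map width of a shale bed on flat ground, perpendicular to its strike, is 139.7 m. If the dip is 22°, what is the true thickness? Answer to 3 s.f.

52.3 m

True thickness t = w · sin(dip) = 139.7 × sin 22°
t = 139.7 × 0.3746 = 52.333 m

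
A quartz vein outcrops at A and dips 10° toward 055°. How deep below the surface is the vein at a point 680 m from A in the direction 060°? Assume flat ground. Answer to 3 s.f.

119 m

The hole lies 5° from the dip direction, so the down-dip offset is 680 × cos 5° = 677.41 m.
Depth = down-dip offset × tan(dip) = 677.41 × tan 10° = 677.41 × 0.1763
Depth = 119.45 m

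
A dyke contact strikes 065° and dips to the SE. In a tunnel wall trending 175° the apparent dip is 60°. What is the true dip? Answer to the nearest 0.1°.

61.5°

The section is 70° from the strike.
tan(true dip) = tan 60° / sin 70° = 1.8432
δ = arctan(1.8432) = 61.52°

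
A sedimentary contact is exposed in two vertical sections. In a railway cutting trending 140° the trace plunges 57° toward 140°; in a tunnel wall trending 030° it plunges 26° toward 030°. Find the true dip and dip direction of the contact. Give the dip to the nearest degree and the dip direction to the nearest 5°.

Represent each trace as a vector plunging at its apparent dip toward its trend (east-north-up frame): v₁ = (0.350, -0.417, -0.839), v₂ = (0.449, 0.778, -0.438).
The plane normal is n = v₁ × v₂ ∝ (0.836, -0.223, 0.460).
True dip = arccos(n_z / |n|) = arccos(0.4695) = 62.0°.
Dip direction = azimuth of (n_x, n_y) = atan2(0.836, -0.223) = 105°.

true dip 62°, dip direction 105°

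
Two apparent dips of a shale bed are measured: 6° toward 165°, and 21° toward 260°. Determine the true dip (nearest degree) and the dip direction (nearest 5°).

true dip 22°, dip direction 240°

Represent each trace as a vector plunging at its apparent dip toward its trend (east-north-up frame): v₁ = (0.257, -0.961, -0.105), v₂ = (-0.919, -0.162, -0.358).
The plane normal is n = v₁ × v₂ ∝ (-0.327, -0.188, 0.925).
tan δ = √(n_x²+n_y²)/n_z = 0.378/0.925, so δ = 22.2°.
The horizontal component of n points toward azimuth atan2(n_x, n_y) = 240°, the dip direction.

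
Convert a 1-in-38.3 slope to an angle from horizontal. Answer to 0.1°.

1.5°

tan θ = 1/38.3 = 0.0261
θ = arctan(0.0261) = 1.50°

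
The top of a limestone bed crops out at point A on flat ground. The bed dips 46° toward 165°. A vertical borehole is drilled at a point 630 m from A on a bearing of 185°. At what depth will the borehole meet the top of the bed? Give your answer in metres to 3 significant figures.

613 m

The hole lies 20° from the dip direction, so the down-dip offset is 630 × cos 20° = 592.01 m.
Depth = down-dip offset × tan(dip) = 592.01 × tan 46° = 592.01 × 1.0355
Depth = 613.04 m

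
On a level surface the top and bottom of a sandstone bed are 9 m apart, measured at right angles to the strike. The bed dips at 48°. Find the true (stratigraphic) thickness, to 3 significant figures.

True thickness t = w · sin(dip) = 9 × sin 48°
t = 9 × 0.7431 = 6.688 m

6.69 m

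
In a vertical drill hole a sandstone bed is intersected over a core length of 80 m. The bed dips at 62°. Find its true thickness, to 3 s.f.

True thickness t = h · cos(dip) = 80 × cos 62°
t = 80 × 0.4695 = 37.558 m

37.6 m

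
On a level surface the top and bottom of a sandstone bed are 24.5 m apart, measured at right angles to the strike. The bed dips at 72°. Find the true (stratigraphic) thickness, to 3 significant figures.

23.3 m

True thickness t = w · sin(dip) = 24.5 × sin 72°
t = 24.5 × 0.9511 = 23.301 m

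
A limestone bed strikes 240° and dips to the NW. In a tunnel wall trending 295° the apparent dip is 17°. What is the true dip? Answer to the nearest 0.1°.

The section is 55° from the strike.
tan δ = tan α / sin β = tan 17° / sin 55° = 0.3057 / 0.8192 = 0.3732
true dip = arctan 0.3732 = 20.47°

20.5°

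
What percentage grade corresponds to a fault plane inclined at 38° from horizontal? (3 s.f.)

78.1%

grade % = 100 × tan 38° = 100 × 0.7813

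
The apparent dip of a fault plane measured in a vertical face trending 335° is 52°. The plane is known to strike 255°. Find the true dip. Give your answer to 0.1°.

The section is 80° from the strike.
tan(true dip) = tan 52° / sin 80° = 1.2997
δ = arctan(1.2997) = 52.42°

52.4°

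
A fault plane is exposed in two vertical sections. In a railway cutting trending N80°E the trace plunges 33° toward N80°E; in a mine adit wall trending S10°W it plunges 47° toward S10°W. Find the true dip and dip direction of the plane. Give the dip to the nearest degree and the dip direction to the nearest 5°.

The two traces are lines in the plane: v₁ = (sin 80°·cos 33°, cos 80°·cos 33°, −sin 33°), v₂ = (sin 190°·cos 47°, cos 190°·cos 47°, −sin 47°).
The plane normal is n = v₁ × v₂ ∝ (0.472, -0.669, 0.537).
True dip = arccos(n_z / |n|) = arccos(0.5489) = 56.7°.
Dip direction = azimuth of (n_x, n_y) = atan2(0.472, -0.669) = 145°.

true dip 57°, dip direction 145°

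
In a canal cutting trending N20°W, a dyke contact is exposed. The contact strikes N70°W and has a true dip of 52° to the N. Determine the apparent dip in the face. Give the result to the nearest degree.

44°

The section lies 50° from the strike.
tan α = tan 52° × sin 50° = 1.2799 × 0.7660 = 0.9805
α = arctan(0.9805) = 44.44°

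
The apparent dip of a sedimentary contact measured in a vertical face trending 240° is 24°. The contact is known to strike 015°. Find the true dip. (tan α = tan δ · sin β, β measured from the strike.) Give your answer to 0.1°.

β = acute angle between strike 015° and section 240° = 45°.
tan δ = tan α / sin β = tan 24° / sin 45° = 0.4452 / 0.7071 = 0.6296
true dip = arctan 0.6296 = 32.20°

32.2°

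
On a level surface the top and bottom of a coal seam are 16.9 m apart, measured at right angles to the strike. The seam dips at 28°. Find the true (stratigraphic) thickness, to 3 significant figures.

True thickness t = w · sin(dip) = 16.9 × sin 28°
t = 16.9 × 0.4695 = 7.934 m

7.93 m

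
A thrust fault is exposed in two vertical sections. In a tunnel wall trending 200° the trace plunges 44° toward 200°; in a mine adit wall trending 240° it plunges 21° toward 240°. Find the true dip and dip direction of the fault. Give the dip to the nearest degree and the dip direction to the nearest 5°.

true dip 48°, dip direction 170°

The two traces are lines in the plane: v₁ = (sin 200°·cos 44°, cos 200°·cos 44°, −sin 44°), v₂ = (sin 240°·cos 21°, cos 240°·cos 21°, −sin 21°).
n = v₁ × v₂ = (0.082, -0.473, 0.432) (taken with n_z > 0).
True dip = arccos(n_z / |n|) = arccos(0.6683) = 48.1°.
The horizontal component of n points toward azimuth atan2(n_x, n_y) = 170°, the dip direction.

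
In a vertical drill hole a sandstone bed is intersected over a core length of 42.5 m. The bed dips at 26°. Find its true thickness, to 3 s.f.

True thickness t = h · cos(dip) = 42.5 × cos 26°
t = 42.5 × 0.8988 = 38.199 m

38.2 m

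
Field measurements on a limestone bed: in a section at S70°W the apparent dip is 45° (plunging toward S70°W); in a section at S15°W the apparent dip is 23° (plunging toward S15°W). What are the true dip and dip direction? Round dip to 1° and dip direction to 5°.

true dip 45°, dip direction 260°

The two traces are lines in the plane: v₁ = (sin 250°·cos 45°, cos 250°·cos 45°, −sin 45°), v₂ = (sin 195°·cos 23°, cos 195°·cos 23°, −sin 23°).
n = v₁ × v₂ = (-0.534, -0.091, 0.533) (taken with n_z > 0).
Dip δ = arctan(|n_h|/n_z) = arctan(0.542/0.533) = 45.5°.
Dip direction = atan2(-0.534, -0.091) = 260° (azimuth of n's horizontal projection).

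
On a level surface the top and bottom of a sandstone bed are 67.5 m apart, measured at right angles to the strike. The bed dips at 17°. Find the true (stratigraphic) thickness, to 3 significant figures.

True thickness t = w · sin(dip) = 67.5 × sin 17°
t = 67.5 × 0.2924 = 19.735 m

19.7 m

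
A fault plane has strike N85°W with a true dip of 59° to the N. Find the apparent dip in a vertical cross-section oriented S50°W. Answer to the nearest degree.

50°

The strike is N85°W and the section trends S50°W; the acute angle between them is β = 45°.
tan α = tan 59° × sin 45° = 1.6643 × 0.7071 = 1.1768
α = arctan(1.1768) = 49.64°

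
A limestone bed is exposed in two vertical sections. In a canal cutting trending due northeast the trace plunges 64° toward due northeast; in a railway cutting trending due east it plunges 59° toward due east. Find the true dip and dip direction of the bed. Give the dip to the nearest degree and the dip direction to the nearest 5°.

Represent each trace as a vector plunging at its apparent dip toward its trend (east-north-up frame): v₁ = (0.310, 0.310, -0.899), v₂ = (0.515, 0.000, -0.857).
The plane normal is n = v₁ × v₂ ∝ (0.266, 0.197, 0.160).
True dip = arccos(n_z / |n|) = arccos(0.4345) = 64.2°.
Dip direction = atan2(0.266, 0.197) = 53° (azimuth of n's horizontal projection).

true dip 64°, dip direction 055°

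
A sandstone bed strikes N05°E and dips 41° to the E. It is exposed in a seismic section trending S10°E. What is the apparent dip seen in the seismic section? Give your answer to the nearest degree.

13°

Angle between strike (N05°E) and section (S10°E): β = 15°.
tan α = tan 41° × sin 15° = 0.8693 × 0.2588 = 0.2250
α = arctan(0.2250) = 12.68°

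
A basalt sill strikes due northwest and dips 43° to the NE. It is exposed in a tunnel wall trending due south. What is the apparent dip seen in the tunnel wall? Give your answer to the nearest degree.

The section lies 45° from the strike.
tan α = tan 43° × sin 45° = 0.9325 × 0.7071 = 0.6594
apparent dip = arctan 0.6594 = 33.40°

33°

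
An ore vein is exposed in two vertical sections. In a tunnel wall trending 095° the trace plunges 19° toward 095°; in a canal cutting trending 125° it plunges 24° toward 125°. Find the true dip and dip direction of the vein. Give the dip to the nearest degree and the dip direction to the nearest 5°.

Each apparent-dip line lies in the plane. As unit vectors (x east, y north, z up), v₁ plunges 19°→095° and v₂ plunges 24°→125°.
n = v₁ × v₂ = (0.137, -0.139, 0.432) (taken with n_z > 0).
Dip δ = arctan(|n_h|/n_z) = arctan(0.196/0.432) = 24.4°.
Dip direction = atan2(0.137, -0.139) = 135° (azimuth of n's horizontal projection).

true dip 24°, dip direction 135°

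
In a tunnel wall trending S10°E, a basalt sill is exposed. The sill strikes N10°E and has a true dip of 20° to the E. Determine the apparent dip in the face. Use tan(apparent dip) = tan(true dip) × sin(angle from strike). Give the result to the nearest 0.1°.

7.1°

The strike is N10°E and the section trends S10°E; the acute angle between them is β = 20°.
tan α = tan 20° × sin 20° = 0.3640 × 0.3420 = 0.1245
apparent dip = arctan 0.1245 = 7.10°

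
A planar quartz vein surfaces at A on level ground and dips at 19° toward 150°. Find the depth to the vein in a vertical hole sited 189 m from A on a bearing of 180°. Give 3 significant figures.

The hole lies 30° from the dip direction, so the down-dip offset is 189 × cos 30° = 163.68 m.
Depth = down-dip offset × tan(dip) = 163.68 × tan 19° = 163.68 × 0.3443
Depth = 56.36 m

56.4 m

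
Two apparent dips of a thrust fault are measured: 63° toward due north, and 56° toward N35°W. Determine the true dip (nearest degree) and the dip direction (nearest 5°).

Each apparent-dip line lies in the plane. As unit vectors (x east, y north, z up), v₁ plunges 63°→due north and v₂ plunges 56°→N35°W.
Cross product v₁ × v₂ gives the pole to the plane: n ∝ (0.032, 0.286, 0.146).
True dip = arccos(n_z / |n|) = arccos(0.4518) = 63.1°.
The horizontal component of n points toward azimuth atan2(n_x, n_y) = 6°, the dip direction.

true dip 63°, dip direction 005°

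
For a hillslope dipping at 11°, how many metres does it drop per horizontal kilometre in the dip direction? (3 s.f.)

drop per km = 1000 × tan 11° = 1000 × 0.1944

194 m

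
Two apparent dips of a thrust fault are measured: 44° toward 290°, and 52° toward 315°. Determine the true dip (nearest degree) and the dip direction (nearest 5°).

Each apparent-dip line lies in the plane. As unit vectors (x east, y north, z up), v₁ plunges 44°→290° and v₂ plunges 52°→315°.
The plane normal is n = v₁ × v₂ ∝ (-0.109, 0.230, 0.187).
Dip δ = arctan(|n_h|/n_z) = arctan(0.255/0.187) = 53.7°.
Dip direction = atan2(-0.109, 0.230) = 335° (azimuth of n's horizontal projection).

true dip 54°, dip direction 335°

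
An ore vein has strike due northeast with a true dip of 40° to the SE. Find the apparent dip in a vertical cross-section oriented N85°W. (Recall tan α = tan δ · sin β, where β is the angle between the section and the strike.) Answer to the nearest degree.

The strike is due northeast and the section trends N85°W; the acute angle between them is β = 50°.
tan α = tan 40° × sin 50° = 0.8391 × 0.7660 = 0.6428
α = arctan(0.6428) = 32.73°

33°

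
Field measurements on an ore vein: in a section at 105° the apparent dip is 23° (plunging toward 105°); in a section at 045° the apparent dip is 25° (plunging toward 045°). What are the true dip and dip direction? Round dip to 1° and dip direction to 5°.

true dip 27°, dip direction 070°

Each apparent-dip line lies in the plane. As unit vectors (x east, y north, z up), v₁ plunges 23°→105° and v₂ plunges 25°→045°.
The plane normal is n = v₁ × v₂ ∝ (0.351, 0.125, 0.722).
Dip δ = arctan(|n_h|/n_z) = arctan(0.373/0.722) = 27.3°.
Dip direction = atan2(0.351, 0.125) = 70° (azimuth of n's horizontal projection).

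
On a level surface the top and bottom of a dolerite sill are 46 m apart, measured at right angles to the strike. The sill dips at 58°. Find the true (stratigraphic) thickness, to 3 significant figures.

True thickness t = w · sin(dip) = 46 × sin 58°
t = 46 × 0.8480 = 39.010 m

39.0 m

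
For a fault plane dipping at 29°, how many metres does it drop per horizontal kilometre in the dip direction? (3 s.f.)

554 m

drop per km = 1000 × tan 29° = 1000 × 0.5543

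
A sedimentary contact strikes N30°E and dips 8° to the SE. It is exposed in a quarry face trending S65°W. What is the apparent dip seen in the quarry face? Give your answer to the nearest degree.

5°

The section lies 35° from the strike.
tan α = tan 8° × sin 35° = 0.1405 × 0.5736 = 0.0806
apparent dip = arctan 0.0806 = 4.61°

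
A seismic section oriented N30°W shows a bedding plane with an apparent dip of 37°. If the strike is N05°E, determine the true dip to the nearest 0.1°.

52.7°

The section is 35° from the strike.
tan(true dip) = tan 37° / sin 35° = 1.3138
δ = arctan(1.3138) = 52.72°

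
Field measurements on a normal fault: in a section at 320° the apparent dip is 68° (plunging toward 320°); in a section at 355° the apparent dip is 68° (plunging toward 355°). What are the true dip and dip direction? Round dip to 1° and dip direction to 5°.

true dip 69°, dip direction 340°

Represent each trace as a vector plunging at its apparent dip toward its trend (east-north-up frame): v₁ = (-0.241, 0.287, -0.927), v₂ = (-0.033, 0.373, -0.927).
Cross product v₁ × v₂ gives the pole to the plane: n ∝ (-0.080, 0.193, 0.080).
tan δ = √(n_x²+n_y²)/n_z = 0.209/0.080, so δ = 68.9°.
The horizontal component of n points toward azimuth atan2(n_x, n_y) = 338°, the dip direction.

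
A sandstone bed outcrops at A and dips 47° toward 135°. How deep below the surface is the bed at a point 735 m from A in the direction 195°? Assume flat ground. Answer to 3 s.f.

394 m

The hole lies 60° from the dip direction, so the down-dip offset is 735 × cos 60° = 367.50 m.
Depth = down-dip offset × tan(dip) = 367.50 × tan 47° = 367.50 × 1.0724
Depth = 394.10 m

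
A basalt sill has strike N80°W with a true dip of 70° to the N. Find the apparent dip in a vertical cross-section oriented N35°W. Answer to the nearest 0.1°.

62.8°

The section lies 45° from the strike.
tan(apparent dip) = tan 70° · sin 45° = 1.9428
apparent dip = arctan 1.9428 = 62.76°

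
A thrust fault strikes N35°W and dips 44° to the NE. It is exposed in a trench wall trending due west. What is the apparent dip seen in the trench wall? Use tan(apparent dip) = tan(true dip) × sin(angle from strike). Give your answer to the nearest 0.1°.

38.3°

Angle between strike (N35°W) and section (due west): β = 55°.
tan α = tan 44° × sin 55° = 0.9657 × 0.8192 = 0.7910
α = arctan(0.7910) = 38.35°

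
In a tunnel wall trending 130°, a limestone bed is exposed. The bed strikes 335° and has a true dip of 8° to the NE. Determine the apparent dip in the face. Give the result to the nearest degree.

Angle between strike (335°) and section (130°): β = 25°.
tan α = tan 8° × sin 25° = 0.1405 × 0.4226 = 0.0594
apparent dip = arctan 0.0594 = 3.40°

3°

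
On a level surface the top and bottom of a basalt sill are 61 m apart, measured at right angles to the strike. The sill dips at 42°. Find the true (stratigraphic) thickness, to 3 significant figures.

40.8 m

True thickness t = w · sin(dip) = 61 × sin 42°
t = 61 × 0.6691 = 40.817 m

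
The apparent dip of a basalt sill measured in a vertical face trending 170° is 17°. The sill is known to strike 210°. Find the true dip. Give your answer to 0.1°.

β = acute angle between strike 210° and section 170° = 40°.
tan(true dip) = tan 17° / sin 40° = 0.4756
δ = arctan(0.4756) = 25.44°

25.4°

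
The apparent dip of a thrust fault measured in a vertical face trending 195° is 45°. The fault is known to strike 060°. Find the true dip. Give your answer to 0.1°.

The section is 45° from the strike.
tan(true dip) = tan 45° / sin 45° = 1.4142
true dip = arctan 1.4142 = 54.74°

54.7°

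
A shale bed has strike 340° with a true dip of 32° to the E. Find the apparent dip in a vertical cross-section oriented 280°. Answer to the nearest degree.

The strike is 340° and the section trends 280°; the acute angle between them is β = 60°.
tan α = tan 32° × sin 60° = 0.6249 × 0.8660 = 0.5412
α = arctan(0.5412) = 28.42°

28°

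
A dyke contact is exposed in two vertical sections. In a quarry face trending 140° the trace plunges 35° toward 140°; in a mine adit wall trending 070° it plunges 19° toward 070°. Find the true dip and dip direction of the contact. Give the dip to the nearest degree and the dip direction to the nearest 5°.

Each apparent-dip line lies in the plane. As unit vectors (x east, y north, z up), v₁ plunges 35°→140° and v₂ plunges 19°→070°.
The plane normal is n = v₁ × v₂ ∝ (0.390, -0.338, 0.728).
Dip δ = arctan(|n_h|/n_z) = arctan(0.516/0.728) = 35.3°.
Dip direction = azimuth of (n_x, n_y) = atan2(0.390, -0.338) = 131°.

true dip 35°, dip direction 130°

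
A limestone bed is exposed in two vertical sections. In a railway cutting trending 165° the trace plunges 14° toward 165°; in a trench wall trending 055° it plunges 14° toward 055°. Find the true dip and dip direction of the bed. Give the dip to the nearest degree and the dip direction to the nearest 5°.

true dip 23°, dip direction 110°

Each apparent-dip line lies in the plane. As unit vectors (x east, y north, z up), v₁ plunges 14°→165° and v₂ plunges 14°→055°.
Cross product v₁ × v₂ gives the pole to the plane: n ∝ (0.361, -0.132, 0.885).
tan δ = √(n_x²+n_y²)/n_z = 0.385/0.885, so δ = 23.5°.
Dip direction = azimuth of (n_x, n_y) = atan2(0.361, -0.132) = 110°.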